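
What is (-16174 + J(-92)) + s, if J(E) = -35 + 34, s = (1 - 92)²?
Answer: -7894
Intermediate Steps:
s = 8281 (s = (-91)² = 8281)
J(E) = -1
(-16174 + J(-92)) + s = (-16174 - 1) + 8281 = -16175 + 8281 = -7894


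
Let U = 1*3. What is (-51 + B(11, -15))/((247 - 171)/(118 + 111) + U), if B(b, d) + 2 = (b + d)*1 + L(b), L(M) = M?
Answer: -10534/763 ≈ -13.806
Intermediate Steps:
U = 3
B(b, d) = -2 + d + 2*b (B(b, d) = -2 + ((b + d)*1 + b) = -2 + ((b + d) + b) = -2 + (d + 2*b) = -2 + d + 2*b)
(-51 + B(11, -15))/((247 - 171)/(118 + 111) + U) = (-51 + (-2 - 15 + 2*11))/((247 - 171)/(118 + 111) + 3) = (-51 + (-2 - 15 + 22))/(76/229 + 3) = (-51 + 5)/(76*(1/229) + 3) = -46/(76/229 + 3) = -46/763/229 = -46*229/763 = -10534/763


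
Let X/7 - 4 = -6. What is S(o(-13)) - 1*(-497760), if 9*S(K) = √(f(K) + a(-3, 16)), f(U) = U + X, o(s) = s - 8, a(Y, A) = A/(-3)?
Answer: 497760 + 11*I*√3/27 ≈ 4.9776e+5 + 0.70565*I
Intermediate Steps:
X = -14 (X = 28 + 7*(-6) = 28 - 42 = -14)
a(Y, A) = -A/3 (a(Y, A) = A*(-⅓) = -A/3)
o(s) = -8 + s
f(U) = -14 + U (f(U) = U - 14 = -14 + U)
S(K) = √(-58/3 + K)/9 (S(K) = √((-14 + K) - ⅓*16)/9 = √((-14 + K) - 16/3)/9 = √(-58/3 + K)/9)
S(o(-13)) - 1*(-497760) = √(-174 + 9*(-8 - 13))/27 - 1*(-497760) = √(-174 + 9*(-21))/27 + 497760 = √(-174 - 189)/27 + 497760 = √(-363)/27 + 497760 = (11*I*√3)/27 + 497760 = 11*I*√3/27 + 497760 = 497760 + 11*I*√3/27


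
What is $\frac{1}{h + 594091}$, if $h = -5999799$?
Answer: $- \frac{1}{5405708} \approx -1.8499 \cdot 10^{-7}$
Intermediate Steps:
$\frac{1}{h + 594091} = \frac{1}{-5999799 + 594091} = \frac{1}{-5405708} = - \frac{1}{5405708}$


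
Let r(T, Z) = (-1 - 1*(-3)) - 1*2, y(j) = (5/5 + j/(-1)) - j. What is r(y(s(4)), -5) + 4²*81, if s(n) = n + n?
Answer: 1296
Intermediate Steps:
s(n) = 2*n
y(j) = 1 - 2*j (y(j) = (5*(⅕) + j*(-1)) - j = (1 - j) - j = 1 - 2*j)
r(T, Z) = 0 (r(T, Z) = (-1 + 3) - 2 = 2 - 2 = 0)
r(y(s(4)), -5) + 4²*81 = 0 + 4²*81 = 0 + 16*81 = 0 + 1296 = 1296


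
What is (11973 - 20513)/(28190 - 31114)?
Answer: 2135/731 ≈ 2.9207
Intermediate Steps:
(11973 - 20513)/(28190 - 31114) = -8540/(-2924) = -8540*(-1/2924) = 2135/731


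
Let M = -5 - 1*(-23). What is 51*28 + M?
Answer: 1446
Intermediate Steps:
M = 18 (M = -5 + 23 = 18)
51*28 + M = 51*28 + 18 = 1428 + 18 = 1446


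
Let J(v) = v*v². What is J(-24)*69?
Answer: -953856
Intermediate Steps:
J(v) = v³
J(-24)*69 = (-24)³*69 = -13824*69 = -953856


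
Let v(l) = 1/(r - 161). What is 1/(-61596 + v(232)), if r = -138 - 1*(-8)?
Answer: -291/17924437 ≈ -1.6235e-5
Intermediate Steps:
r = -130 (r = -138 + 8 = -130)
v(l) = -1/291 (v(l) = 1/(-130 - 161) = 1/(-291) = -1/291)
1/(-61596 + v(232)) = 1/(-61596 - 1/291) = 1/(-17924437/291) = -291/17924437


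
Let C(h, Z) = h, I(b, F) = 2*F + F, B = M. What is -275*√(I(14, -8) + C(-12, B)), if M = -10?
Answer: -1650*I ≈ -1650.0*I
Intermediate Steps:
B = -10
I(b, F) = 3*F
-275*√(I(14, -8) + C(-12, B)) = -275*√(3*(-8) - 12) = -275*√(-24 - 12) = -1650*I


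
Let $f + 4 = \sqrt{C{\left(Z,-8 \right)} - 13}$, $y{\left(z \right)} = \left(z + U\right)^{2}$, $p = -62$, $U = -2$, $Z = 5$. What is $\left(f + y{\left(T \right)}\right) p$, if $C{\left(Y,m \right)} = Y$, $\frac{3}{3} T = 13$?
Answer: $-7254 - 124 i \sqrt{2} \approx -7254.0 - 175.36 i$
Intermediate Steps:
$T = 13$
$y{\left(z \right)} = \left(-2 + z\right)^{2}$ ($y{\left(z \right)} = \left(z - 2\right)^{2} = \left(-2 + z\right)^{2}$)
$f = -4 + 2 i \sqrt{2}$ ($f = -4 + \sqrt{5 - 13} = -4 + \sqrt{-8} = -4 + 2 i \sqrt{2} \approx -4.0 + 2.8284 i$)
$\left(f + y{\left(T \right)}\right) p = \left(\left(-4 + 2 i \sqrt{2}\right) + \left(-2 + 13\right)^{2}\right) \left(-62\right) = \left(\left(-4 + 2 i \sqrt{2}\right) + 11^{2}\right) \left(-62\right) = \left(\left(-4 + 2 i \sqrt{2}\right) + 121\right) \left(-62\right) = \left(117 + 2 i \sqrt{2}\right) \left(-62\right) = -7254 - 124 i \sqrt{2}$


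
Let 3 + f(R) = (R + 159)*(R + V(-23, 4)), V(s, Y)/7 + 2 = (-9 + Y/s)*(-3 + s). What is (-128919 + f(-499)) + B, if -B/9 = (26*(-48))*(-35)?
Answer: -21051986/23 ≈ -9.1530e+5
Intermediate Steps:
V(s, Y) = -14 + 7*(-9 + Y/s)*(-3 + s) (V(s, Y) = -14 + 7*((-9 + Y/s)*(-3 + s)) = -14 + 7*(-9 + Y/s)*(-3 + s))
B = -393120 (B = -9*26*(-48)*(-35) = -(-11232)*(-35) = -9*43680 = -393120)
f(R) = -3 + (159 + R)*(38080/23 + R) (f(R) = -3 + (R + 159)*(R + (175 - 63*(-23) + 7*4 - 21*4/(-23))) = -3 + (159 + R)*(R + (175 + 1449 + 28 - 21*4*(-1/23))) = -3 + (159 + R)*(R + (175 + 1449 + 28 + 84/23)) = -3 + (159 + R)*(R + 38080/23) = -3 + (159 + R)*(38080/23 + R))
(-128919 + f(-499)) + B = (-128919 + (6054651/23 + (-499)² + (41737/23)*(-499))) - 393120 = (-128919 + (6054651/23 + 249001 - 20826763/23)) - 393120 = (-128919 - 9045089/23) - 393120 = -12010226/23 - 393120 = -21051986/23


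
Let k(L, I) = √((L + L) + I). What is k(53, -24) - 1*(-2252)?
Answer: 2252 + √82 ≈ 2261.1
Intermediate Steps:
k(L, I) = √(I + 2*L) (k(L, I) = √(2*L + I) = √(I + 2*L))
k(53, -24) - 1*(-2252) = √(-24 + 2*53) - 1*(-2252) = √(-24 + 106) + 2252 = √82 + 2252 = 2252 + √82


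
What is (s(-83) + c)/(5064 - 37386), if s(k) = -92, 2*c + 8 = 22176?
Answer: -1832/5387 ≈ -0.34008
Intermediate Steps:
c = 11084 (c = -4 + (½)*22176 = -4 + 11088 = 11084)
(s(-83) + c)/(5064 - 37386) = (-92 + 11084)/(5064 - 37386) = 10992/(-32322) = 10992*(-1/32322) = -1832/5387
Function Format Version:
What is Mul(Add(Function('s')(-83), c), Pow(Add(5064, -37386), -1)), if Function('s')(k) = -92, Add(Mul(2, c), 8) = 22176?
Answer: Rational(-1832, 5387) ≈ -0.34008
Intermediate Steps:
c = 11084 (c = Add(-4, Mul(Rational(1, 2), 22176)) = Add(-4, 11088) = 11084)
Mul(Add(Function('s')(-83), c), Pow(Add(5064, -37386), -1)) = Mul(Add(-92, 11084), Pow(Add(5064, -37386), -1)) = Mul(10992, Pow(-32322, -1)) = Mul(10992, Rational(-1, 32322)) = Rational(-1832, 5387)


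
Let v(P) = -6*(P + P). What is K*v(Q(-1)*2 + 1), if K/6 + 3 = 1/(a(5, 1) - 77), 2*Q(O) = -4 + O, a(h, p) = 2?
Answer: -21696/25 ≈ -867.84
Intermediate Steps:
Q(O) = -2 + O/2 (Q(O) = (-4 + O)/2 = -2 + O/2)
K = -452/25 (K = -18 + 6/(2 - 77) = -18 + 6/(-75) = -18 + 6*(-1/75) = -18 - 2/25 = -452/25 ≈ -18.080)
v(P) = -12*P
K*v(Q(-1)*2 + 1) = -(-5424)*((-2 + (½)*(-1))*2 + 1)/25 = -(-5424)*((-2 - ½)*2 + 1)/25 = -(-5424)*(-5/2*2 + 1)/25 = -(-5424)*(-5 + 1)/25 = -(-5424)*(-4)/25 = -452/25*48 = -21696/25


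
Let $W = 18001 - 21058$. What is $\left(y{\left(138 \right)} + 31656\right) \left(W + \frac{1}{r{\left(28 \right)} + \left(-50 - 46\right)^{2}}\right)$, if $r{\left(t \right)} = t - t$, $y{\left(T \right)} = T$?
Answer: $- \frac{149290374989}{1536} \approx -9.7194 \cdot 10^{7}$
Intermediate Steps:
$r{\left(t \right)} = 0$
$W = -3057$ ($W = 18001 - 21058 = -3057$)
$\left(y{\left(138 \right)} + 31656\right) \left(W + \frac{1}{r{\left(28 \right)} + \left(-50 - 46\right)^{2}}\right) = \left(138 + 31656\right) \left(-3057 + \frac{1}{0 + \left(-50 - 46\right)^{2}}\right) = 31794 \left(-3057 + \frac{1}{0 + \left(-96\right)^{2}}\right) = 31794 \left(-3057 + \frac{1}{0 + 9216}\right) = 31794 \left(-3057 + \frac{1}{9216}\right) = 31794 \left(- \frac{28173311}{9216}\right) = - \frac{149290374989}{1536}$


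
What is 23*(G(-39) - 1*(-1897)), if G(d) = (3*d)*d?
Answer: 148580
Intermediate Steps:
G(d) = 3*d**2
23*(G(-39) - 1*(-1897)) = 23*(3*(-39)**2 - 1*(-1897)) = 23*(3*1521 + 1897) = 23*(4563 + 1897) = 23*6460 = 148580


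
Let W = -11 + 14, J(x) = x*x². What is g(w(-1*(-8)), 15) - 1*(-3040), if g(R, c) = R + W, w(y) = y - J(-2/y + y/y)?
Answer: 195237/64 ≈ 3050.6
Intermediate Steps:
J(x) = x³
w(y) = y - (1 - 2/y)³ (w(y) = y - (-2/y + y/y)³ = y - (-2/y + 1)³ = y - (1 - 2/y)³)
W = 3
g(R, c) = 3 + R (g(R, c) = R + 3 = 3 + R)
g(w(-1*(-8)), 15) - 1*(-3040) = (3 + (-1*(-8) - (-2 - 1*(-8))³/(-1*(-8))³)) - 1*(-3040) = (3 + (8 - 1*(-2 + 8)³/8³)) + 3040 = (3 + (8 - 1*1/512*6³)) + 3040 = (3 + (8 - 1*1/512*216)) + 3040 = (3 + (8 - 27/64)) + 3040 = (3 + 485/64) + 3040 = 677/64 + 3040 = 195237/64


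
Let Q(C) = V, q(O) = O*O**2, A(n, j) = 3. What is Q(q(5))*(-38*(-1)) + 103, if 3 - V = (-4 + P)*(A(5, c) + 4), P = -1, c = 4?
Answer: 1547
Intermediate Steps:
q(O) = O**3
V = 38 (V = 3 - (-4 - 1)*(3 + 4) = 3 - (-5)*7 = 3 - 1*(-35) = 3 + 35 = 38)
Q(C) = 38
Q(q(5))*(-38*(-1)) + 103 = 38*(-38*(-1)) + 103 = 38*38 + 103 = 1444 + 103 = 1547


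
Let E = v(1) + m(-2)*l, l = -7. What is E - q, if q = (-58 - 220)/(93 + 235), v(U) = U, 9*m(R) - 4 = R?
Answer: 431/1476 ≈ 0.29201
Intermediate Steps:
m(R) = 4/9 + R/9
q = -139/164 (q = -278/328 = -278*1/328 = -139/164 ≈ -0.84756)
E = -5/9 (E = 1 + (4/9 + (⅑)*(-2))*(-7) = 1 + (4/9 - 2/9)*(-7) = 1 + (2/9)*(-7) = 1 - 14/9 = -5/9 ≈ -0.55556)
E - q = -5/9 - 1*(-139/164) = -5/9 + 139/164 = 431/1476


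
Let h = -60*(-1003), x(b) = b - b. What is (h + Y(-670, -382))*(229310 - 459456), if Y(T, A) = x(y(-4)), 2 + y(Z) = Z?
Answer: -13850186280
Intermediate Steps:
y(Z) = -2 + Z
x(b) = 0
Y(T, A) = 0
h = 60180
(h + Y(-670, -382))*(229310 - 459456) = (60180 + 0)*(229310 - 459456) = 60180*(-230146) = -13850186280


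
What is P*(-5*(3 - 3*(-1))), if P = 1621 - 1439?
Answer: -5460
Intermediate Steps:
P = 182
P*(-5*(3 - 3*(-1))) = 182*(-5*(3 - 3*(-1))) = 182*(-5*(3 + 3)) = 182*(-5*6) = 182*(-30) = -5460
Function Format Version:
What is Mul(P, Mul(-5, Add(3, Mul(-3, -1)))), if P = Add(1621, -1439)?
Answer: -5460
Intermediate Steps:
P = 182
Mul(P, Mul(-5, Add(3, Mul(-3, -1)))) = Mul(182, Mul(-5, Add(3, Mul(-3, -1)))) = Mul(182, Mul(-5, Add(3, 3))) = Mul(182, Mul(-5, 6)) = Mul(182, -30) = -5460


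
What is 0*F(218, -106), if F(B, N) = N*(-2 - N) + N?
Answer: 0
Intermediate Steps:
F(B, N) = N + N*(-2 - N)
0*F(218, -106) = 0*(-1*(-106)*(1 - 106)) = 0*(-1*(-106)*(-105)) = 0*(-11130) = 0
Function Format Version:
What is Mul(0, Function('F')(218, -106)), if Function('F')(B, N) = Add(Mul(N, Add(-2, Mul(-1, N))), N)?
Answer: 0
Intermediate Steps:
Function('F')(B, N) = Add(N, Mul(N, Add(-2, Mul(-1, N))))
Mul(0, Function('F')(218, -106)) = Mul(0, Mul(-1, -106, Add(1, -106))) = Mul(0, Mul(-1, -106, -105)) = Mul(0, -11130) = 0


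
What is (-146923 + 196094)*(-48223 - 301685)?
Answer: -17205326268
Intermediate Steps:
(-146923 + 196094)*(-48223 - 301685) = 49171*(-349908) = -17205326268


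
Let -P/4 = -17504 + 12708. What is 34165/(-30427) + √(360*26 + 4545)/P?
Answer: -34165/30427 + 3*√1545/19184 ≈ -1.1167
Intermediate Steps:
P = 19184 (P = -4*(-17504 + 12708) = -4*(-4796) = 19184)
34165/(-30427) + √(360*26 + 4545)/P = 34165/(-30427) + √(360*26 + 4545)/19184 = 34165*(-1/30427) + √(9360 + 4545)*(1/19184) = -34165/30427 + √13905*(1/19184) = -34165/30427 + (3*√1545)*(1/19184) = -34165/30427 + 3*√1545/19184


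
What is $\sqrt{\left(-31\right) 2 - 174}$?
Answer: $2 i \sqrt{59} \approx 15.362 i$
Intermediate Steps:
$\sqrt{\left(-31\right) 2 - 174} = \sqrt{-62 - 174} = \sqrt{-236} = 2 i \sqrt{59}$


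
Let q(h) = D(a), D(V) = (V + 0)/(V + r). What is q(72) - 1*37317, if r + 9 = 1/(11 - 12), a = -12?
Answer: -410481/11 ≈ -37316.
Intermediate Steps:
r = -10 (r = -9 + 1/(11 - 12) = -9 + 1/(-1) = -9 - 1 = -10)
D(V) = V/(-10 + V) (D(V) = (V + 0)/(V - 10) = V/(-10 + V))
q(h) = 6/11 (q(h) = -12/(-10 - 12) = -12/(-22) = -12*(-1/22) = 6/11)
q(72) - 1*37317 = 6/11 - 1*37317 = 6/11 - 37317 = -410481/11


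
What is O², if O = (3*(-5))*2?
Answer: 900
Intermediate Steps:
O = -30 (O = -15*2 = -30)
O² = (-30)² = 900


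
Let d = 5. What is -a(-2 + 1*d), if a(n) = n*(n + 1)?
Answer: -12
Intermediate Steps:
a(n) = n*(1 + n)
-a(-2 + 1*d) = -(-2 + 1*5)*(1 + (-2 + 1*5)) = -(-2 + 5)*(1 + (-2 + 5)) = -3*(1 + 3) = -3*4 = -1*12 = -12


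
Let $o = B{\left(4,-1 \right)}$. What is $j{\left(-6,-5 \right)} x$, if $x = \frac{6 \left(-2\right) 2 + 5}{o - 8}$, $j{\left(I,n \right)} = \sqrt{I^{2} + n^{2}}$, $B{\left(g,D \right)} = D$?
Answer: $\frac{19 \sqrt{61}}{9} \approx 16.488$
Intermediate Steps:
$o = -1$
$x = \frac{19}{9}$ ($x = \frac{6 \left(-2\right) 2 + 5}{-1 - 8} = \frac{\left(-12\right) 2 + 5}{-9} = \left(-24 + 5\right) \left(- \frac{1}{9}\right) = \left(-19\right) \left(- \frac{1}{9}\right) = \frac{19}{9} \approx 2.1111$)
$j{\left(-6,-5 \right)} x = \sqrt{\left(-6\right)^{2} + \left(-5\right)^{2}} \cdot \frac{19}{9} = \sqrt{36 + 25} \cdot \frac{19}{9} = \sqrt{61} \cdot \frac{19}{9} = \frac{19 \sqrt{61}}{9}$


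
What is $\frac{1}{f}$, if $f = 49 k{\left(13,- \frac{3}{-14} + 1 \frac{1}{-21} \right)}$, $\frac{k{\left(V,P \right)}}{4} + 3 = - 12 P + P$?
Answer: $- \frac{3}{2842} \approx -0.0010556$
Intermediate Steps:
$k{\left(V,P \right)} = -12 - 44 P$ ($k{\left(V,P \right)} = -12 + 4 \left(- 12 P + P\right) = -12 + 4 \left(- 11 P\right) = -12 - 44 P$)
$f = - \frac{2842}{3}$ ($f = 49 \left(-12 - 44 \left(- \frac{3}{-14} + 1 \frac{1}{-21}\right)\right) = 49 \left(-12 - 44 \left(\left(-3\right) \left(- \frac{1}{14}\right) + 1 \left(- \frac{1}{21}\right)\right)\right) = 49 \left(-12 - 44 \left(\frac{3}{14} - \frac{1}{21}\right)\right) = 49 \left(-12 - \frac{22}{3}\right) = 49 \left(- \frac{58}{3}\right) = - \frac{2842}{3} \approx -947.33$)
$\frac{1}{f} = \frac{1}{- \frac{2842}{3}} = - \frac{3}{2842}$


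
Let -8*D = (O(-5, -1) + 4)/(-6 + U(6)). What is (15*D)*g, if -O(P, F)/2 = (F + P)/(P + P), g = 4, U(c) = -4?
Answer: 21/10 ≈ 2.1000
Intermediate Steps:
O(P, F) = -(F + P)/P (O(P, F) = -2*(F + P)/(P + P) = -2*(F + P)/(2*P) = -2*(F + P)*1/(2*P) = -(F + P)/P)
D = 7/200 (D = -((-1*(-1) - 1*(-5))/(-5) + 4)/(8*(-6 - 4)) = -(-(1 + 5)/5 + 4)/(8*(-10)) = -(-⅕*6 + 4)*(-1)/(8*10) = -(-6/5 + 4)*(-1)/(8*10) = -7*(-1)/(20*10) = -⅛*(-7/25) = 7/200 ≈ 0.035000)
(15*D)*g = (15*(7/200))*4 = (21/40)*4 = 21/10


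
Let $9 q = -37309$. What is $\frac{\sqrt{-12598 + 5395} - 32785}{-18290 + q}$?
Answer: $\frac{295065}{201919} - \frac{441 i \sqrt{3}}{201919} \approx 1.4613 - 0.0037829 i$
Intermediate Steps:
$q = - \frac{37309}{9}$ ($q = \frac{1}{9} \left(-37309\right) = - \frac{37309}{9} \approx -4145.4$)
$\frac{\sqrt{-12598 + 5395} - 32785}{-18290 + q} = \frac{\sqrt{-12598 + 5395} - 32785}{-18290 - \frac{37309}{9}} = \frac{\sqrt{-7203} - 32785}{- \frac{201919}{9}} = \left(49 i \sqrt{3} - 32785\right) \left(- \frac{9}{201919}\right) = \left(-32785 + 49 i \sqrt{3}\right) \left(- \frac{9}{201919}\right) = \frac{295065}{201919} - \frac{441 i \sqrt{3}}{201919}$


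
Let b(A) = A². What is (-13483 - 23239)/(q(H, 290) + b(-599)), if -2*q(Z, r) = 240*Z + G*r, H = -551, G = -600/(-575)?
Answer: -844606/9769703 ≈ -0.086452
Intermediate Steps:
G = 24/23 (G = -600*(-1/575) = 24/23 ≈ 1.0435)
q(Z, r) = -120*Z - 12*r/23 (q(Z, r) = -(240*Z + 24*r/23)/2 = -120*Z - 12*r/23)
(-13483 - 23239)/(q(H, 290) + b(-599)) = (-13483 - 23239)/((-120*(-551) - 12/23*290) + (-599)²) = -36722/((66120 - 3480/23) + 358801) = -36722/(1517280/23 + 358801) = -36722/9769703/23 = -36722*23/9769703 = -844606/9769703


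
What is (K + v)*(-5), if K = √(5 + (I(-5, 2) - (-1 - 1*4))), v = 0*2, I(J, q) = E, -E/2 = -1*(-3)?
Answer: -10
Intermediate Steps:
E = -6 (E = -(-2)*(-3) = -2*3 = -6)
I(J, q) = -6
v = 0
K = 2 (K = √(5 + (-6 - (-1 - 1*4))) = √(5 + (-6 - (-1 - 4))) = √(5 + (-6 - 1*(-5))) = √(5 + (-6 + 5)) = √(5 - 1) = √4 = 2)
(K + v)*(-5) = (2 + 0)*(-5) = 2*(-5) = -10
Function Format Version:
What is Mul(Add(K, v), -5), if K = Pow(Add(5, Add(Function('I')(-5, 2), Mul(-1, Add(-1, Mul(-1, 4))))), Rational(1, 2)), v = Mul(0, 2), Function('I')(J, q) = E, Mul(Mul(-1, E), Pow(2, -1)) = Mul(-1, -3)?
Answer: -10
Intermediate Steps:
E = -6 (E = Mul(-2, Mul(-1, -3)) = Mul(-2, 3) = -6)
Function('I')(J, q) = -6
v = 0
K = 2 (K = Pow(Add(5, Add(-6, Mul(-1, Add(-1, Mul(-1, 4))))), Rational(1, 2)) = Pow(Add(5, Add(-6, Mul(-1, Add(-1, -4)))), Rational(1, 2)) = Pow(Add(5, Add(-6, Mul(-1, -5))), Rational(1, 2)) = Pow(Add(5, Add(-6, 5)), Rational(1, 2)) = Pow(Add(5, -1), Rational(1, 2)) = Pow(4, Rational(1, 2)) = 2)
Mul(Add(K, v), -5) = Mul(Add(2, 0), -5) = Mul(2, -5) = -10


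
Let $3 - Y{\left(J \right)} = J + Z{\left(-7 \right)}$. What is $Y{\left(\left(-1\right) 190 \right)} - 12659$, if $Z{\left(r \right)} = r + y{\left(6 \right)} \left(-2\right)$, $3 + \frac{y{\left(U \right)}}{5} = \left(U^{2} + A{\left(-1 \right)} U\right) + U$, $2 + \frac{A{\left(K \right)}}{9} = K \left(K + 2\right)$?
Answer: $-13689$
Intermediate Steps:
$A{\left(K \right)} = -18 + 9 K \left(2 + K\right)$ ($A{\left(K \right)} = -18 + 9 K \left(K + 2\right) = -18 + 9 K \left(2 + K\right)$)
$y{\left(U \right)} = -15 - 130 U + 5 U^{2}$ ($y{\left(U \right)} = -15 + 5 \left(\left(U^{2} + \left(-18 + 9 \left(-1\right)^{2} + 18 \left(-1\right)\right) U\right) + U\right) = -15 + 5 \left(\left(U^{2} + \left(-18 + 9 \cdot 1 - 18\right) U\right) + U\right) = -15 + 5 \left(\left(U^{2} + \left(-18 + 9 - 18\right) U\right) + U\right) = -15 + 5 \left(\left(U^{2} - 27 U\right) + U\right) = -15 + 5 \left(U^{2} - 26 U\right) = -15 + \left(- 130 U + 5 U^{2}\right) = -15 - 130 U + 5 U^{2}$)
$Z{\left(r \right)} = 1230 + r$ ($Z{\left(r \right)} = r + \left(-15 - 780 + 5 \cdot 6^{2}\right) \left(-2\right) = r + \left(-15 - 780 + 5 \cdot 36\right) \left(-2\right) = r + \left(-15 - 780 + 180\right) \left(-2\right) = r - -1230 = r + 1230 = 1230 + r$)
$Y{\left(J \right)} = -1220 - J$ ($Y{\left(J \right)} = 3 - \left(J + \left(1230 - 7\right)\right) = 3 - \left(J + 1223\right) = 3 - \left(1223 + J\right) = -1220 - J$)
$Y{\left(\left(-1\right) 190 \right)} - 12659 = \left(-1220 - \left(-1\right) 190\right) - 12659 = \left(-1220 - -190\right) - 12659 = \left(-1220 + 190\right) - 12659 = -1030 - 12659 = -13689$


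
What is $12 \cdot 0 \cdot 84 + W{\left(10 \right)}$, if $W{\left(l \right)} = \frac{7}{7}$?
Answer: $1$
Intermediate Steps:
$W{\left(l \right)} = 1$ ($W{\left(l \right)} = 7 \cdot \frac{1}{7} = 1$)
$12 \cdot 0 \cdot 84 + W{\left(10 \right)} = 12 \cdot 0 \cdot 84 + 1 = 0 \cdot 84 + 1 = 0 + 1 = 1$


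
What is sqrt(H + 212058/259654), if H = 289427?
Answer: sqrt(4878320301227666)/129827 ≈ 537.99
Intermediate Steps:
sqrt(H + 212058/259654) = sqrt(289427 + 212058/259654) = sqrt(289427 + 212058*(1/259654)) = sqrt(289427 + 106029/129827) = sqrt(37575545158/129827) = sqrt(4878320301227666)/129827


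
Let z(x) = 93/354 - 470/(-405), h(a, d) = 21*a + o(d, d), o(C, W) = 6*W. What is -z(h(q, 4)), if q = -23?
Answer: -13603/9558 ≈ -1.4232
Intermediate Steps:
h(a, d) = 6*d + 21*a (h(a, d) = 21*a + 6*d = 6*d + 21*a)
z(x) = 13603/9558 (z(x) = 93*(1/354) - 470*(-1/405) = 31/118 + 94/81 = 13603/9558)
-z(h(q, 4)) = -1*13603/9558 = -13603/9558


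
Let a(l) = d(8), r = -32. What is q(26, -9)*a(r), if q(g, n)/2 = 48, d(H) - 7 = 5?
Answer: 1152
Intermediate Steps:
d(H) = 12 (d(H) = 7 + 5 = 12)
a(l) = 12
q(g, n) = 96 (q(g, n) = 2*48 = 96)
q(26, -9)*a(r) = 96*12 = 1152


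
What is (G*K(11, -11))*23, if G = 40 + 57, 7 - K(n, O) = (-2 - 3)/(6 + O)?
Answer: 13386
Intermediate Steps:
K(n, O) = 7 + 5/(6 + O) (K(n, O) = 7 - (-2 - 3)/(6 + O) = 7 - (-5)/(6 + O) = 7 + 5/(6 + O))
G = 97
(G*K(11, -11))*23 = (97*((47 + 7*(-11))/(6 - 11)))*23 = (97*((47 - 77)/(-5)))*23 = (97*(-⅕*(-30)))*23 = (97*6)*23 = 582*23 = 13386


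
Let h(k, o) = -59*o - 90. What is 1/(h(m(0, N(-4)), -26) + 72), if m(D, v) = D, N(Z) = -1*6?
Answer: 1/1516 ≈ 0.00065963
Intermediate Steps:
N(Z) = -6
h(k, o) = -90 - 59*o
1/(h(m(0, N(-4)), -26) + 72) = 1/((-90 - 59*(-26)) + 72) = 1/((-90 + 1534) + 72) = 1/(1444 + 72) = 1/1516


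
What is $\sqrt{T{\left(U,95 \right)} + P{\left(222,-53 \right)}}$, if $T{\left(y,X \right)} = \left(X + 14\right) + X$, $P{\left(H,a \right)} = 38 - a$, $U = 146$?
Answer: $\sqrt{295} \approx 17.176$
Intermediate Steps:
$T{\left(y,X \right)} = 14 + 2 X$ ($T{\left(y,X \right)} = \left(14 + X\right) + X = 14 + 2 X$)
$\sqrt{T{\left(U,95 \right)} + P{\left(222,-53 \right)}} = \sqrt{\left(14 + 2 \cdot 95\right) + \left(38 - -53\right)} = \sqrt{\left(14 + 190\right) + \left(38 + 53\right)} = \sqrt{204 + 91} = \sqrt{295}$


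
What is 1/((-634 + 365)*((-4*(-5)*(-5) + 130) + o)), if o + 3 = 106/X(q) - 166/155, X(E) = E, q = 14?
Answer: -1085/9777612 ≈ -0.00011097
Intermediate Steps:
o = 3798/1085 (o = -3 + (106/14 - 166/155) = -3 + (106*(1/14) - 166*1/155) = -3 + (53/7 - 166/155) = -3 + 7053/1085 = 3798/1085 ≈ 3.5005)
1/((-634 + 365)*((-4*(-5)*(-5) + 130) + o)) = 1/((-634 + 365)*((-4*(-5)*(-5) + 130) + 3798/1085)) = 1/((-269)*((20*(-5) + 130) + 3798/1085)) = -1/(269*((-100 + 130) + 3798/1085)) = -1/(269*(30 + 3798/1085)) = -1/(269*36348/1085) = -1/269*1085/36348 = -1085/9777612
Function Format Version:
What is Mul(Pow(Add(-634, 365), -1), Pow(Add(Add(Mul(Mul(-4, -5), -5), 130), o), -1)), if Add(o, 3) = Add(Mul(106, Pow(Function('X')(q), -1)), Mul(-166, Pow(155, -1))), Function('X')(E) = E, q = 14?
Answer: Rational(-1085, 9777612) ≈ -0.00011097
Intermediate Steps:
o = Rational(3798, 1085) (o = Add(-3, Add(Mul(106, Pow(14, -1)), Mul(-166, Pow(155, -1)))) = Add(-3, Add(Mul(106, Rational(1, 14)), Mul(-166, Rational(1, 155)))) = Add(-3, Add(Rational(53, 7), Rational(-166, 155))) = Add(-3, Rational(7053, 1085)) = Rational(3798, 1085) ≈ 3.5005)
Mul(Pow(Add(-634, 365), -1), Pow(Add(Add(Mul(Mul(-4, -5), -5), 130), o), -1)) = Mul(Pow(Add(-634, 365), -1), Pow(Add(Add(Mul(Mul(-4, -5), -5), 130), Rational(3798, 1085)), -1)) = Mul(Pow(-269, -1), Pow(Add(Add(Mul(20, -5), 130), Rational(3798, 1085)), -1)) = Mul(Rational(-1, 269), Pow(Add(Add(-100, 130), Rational(3798, 1085)), -1)) = Mul(Rational(-1, 269), Pow(Add(30, Rational(3798, 1085)), -1)) = Mul(Rational(-1, 269), Pow(Rational(36348, 1085), -1)) = Mul(Rational(-1, 269), Rational(1085, 36348)) = Rational(-1085, 9777612)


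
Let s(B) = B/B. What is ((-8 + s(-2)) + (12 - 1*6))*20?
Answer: -20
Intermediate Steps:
s(B) = 1
((-8 + s(-2)) + (12 - 1*6))*20 = ((-8 + 1) + (12 - 1*6))*20 = (-7 + (12 - 6))*20 = (-7 + 6)*20 = -1*20 = -20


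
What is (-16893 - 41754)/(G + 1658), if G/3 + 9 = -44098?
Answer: 58647/130663 ≈ 0.44884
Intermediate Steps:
G = -132321 (G = -27 + 3*(-44098) = -27 - 132294 = -132321)
(-16893 - 41754)/(G + 1658) = (-16893 - 41754)/(-132321 + 1658) = -58647/(-130663) = -58647*(-1/130663) = 58647/130663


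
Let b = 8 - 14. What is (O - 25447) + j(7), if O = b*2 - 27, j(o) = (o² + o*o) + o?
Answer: -25381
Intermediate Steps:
j(o) = o + 2*o² (j(o) = (o² + o²) + o = 2*o² + o = o + 2*o²)
b = -6
O = -39 (O = -6*2 - 27 = -12 - 27 = -39)
(O - 25447) + j(7) = (-39 - 25447) + 7*(1 + 2*7) = -25486 + 7*(1 + 14) = -25486 + 7*15 = -25486 + 105 = -25381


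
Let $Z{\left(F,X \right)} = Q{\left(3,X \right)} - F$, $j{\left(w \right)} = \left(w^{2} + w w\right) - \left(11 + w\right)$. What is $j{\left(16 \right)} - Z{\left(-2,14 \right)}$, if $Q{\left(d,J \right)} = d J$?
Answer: $441$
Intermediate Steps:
$Q{\left(d,J \right)} = J d$
$j{\left(w \right)} = -11 - w + 2 w^{2}$ ($j{\left(w \right)} = \left(w^{2} + w^{2}\right) - \left(11 + w\right) = 2 w^{2} - \left(11 + w\right) = -11 - w + 2 w^{2}$)
$Z{\left(F,X \right)} = - F + 3 X$ ($Z{\left(F,X \right)} = X 3 - F = 3 X - F = - F + 3 X$)
$j{\left(16 \right)} - Z{\left(-2,14 \right)} = \left(-11 - 16 + 2 \cdot 16^{2}\right) - \left(\left(-1\right) \left(-2\right) + 3 \cdot 14\right) = \left(-11 - 16 + 2 \cdot 256\right) - \left(2 + 42\right) = \left(-11 - 16 + 512\right) - 44 = 485 - 44 = 441$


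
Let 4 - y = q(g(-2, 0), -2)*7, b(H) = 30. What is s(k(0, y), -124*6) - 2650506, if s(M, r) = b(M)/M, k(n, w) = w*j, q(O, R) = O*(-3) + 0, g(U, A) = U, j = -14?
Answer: -705034581/266 ≈ -2.6505e+6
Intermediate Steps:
q(O, R) = -3*O (q(O, R) = -3*O + 0 = -3*O)
y = -38 (y = 4 - (-3*(-2))*7 = 4 - 6*7 = 4 - 1*42 = 4 - 42 = -38)
k(n, w) = -14*w (k(n, w) = w*(-14) = -14*w)
s(M, r) = 30/M
s(k(0, y), -124*6) - 2650506 = 30/((-14*(-38))) - 2650506 = 30/532 - 2650506 = 30*(1/532) - 2650506 = 15/266 - 2650506 = -705034581/266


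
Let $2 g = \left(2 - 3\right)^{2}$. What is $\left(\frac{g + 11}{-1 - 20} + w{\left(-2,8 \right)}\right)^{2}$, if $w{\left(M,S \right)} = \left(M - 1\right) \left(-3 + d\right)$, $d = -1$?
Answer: $\frac{231361}{1764} \approx 131.16$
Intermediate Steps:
$w{\left(M,S \right)} = 4 - 4 M$ ($w{\left(M,S \right)} = \left(M - 1\right) \left(-3 - 1\right) = \left(-1 + M\right) \left(-4\right) = 4 - 4 M$)
$g = \frac{1}{2}$ ($g = \frac{\left(2 - 3\right)^{2}}{2} = \frac{\left(-1\right)^{2}}{2} = \frac{1}{2} \cdot 1 = \frac{1}{2} \approx 0.5$)
$\left(\frac{g + 11}{-1 - 20} + w{\left(-2,8 \right)}\right)^{2} = \left(\frac{\frac{1}{2} + 11}{-1 - 20} + \left(4 - -8\right)\right)^{2} = \left(\frac{23}{2 \left(-21\right)} + \left(4 + 8\right)\right)^{2} = \left(\frac{23}{2} \left(- \frac{1}{21}\right) + 12\right)^{2} = \left(- \frac{23}{42} + 12\right)^{2} = \left(\frac{481}{42}\right)^{2} = \frac{231361}{1764}$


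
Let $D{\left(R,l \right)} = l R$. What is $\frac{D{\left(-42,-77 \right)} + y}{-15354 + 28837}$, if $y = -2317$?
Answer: $\frac{917}{13483} \approx 0.068012$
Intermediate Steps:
$D{\left(R,l \right)} = R l$
$\frac{D{\left(-42,-77 \right)} + y}{-15354 + 28837} = \frac{\left(-42\right) \left(-77\right) - 2317}{-15354 + 28837} = \frac{3234 - 2317}{13483} = 917 \cdot \frac{1}{13483} = \frac{917}{13483}$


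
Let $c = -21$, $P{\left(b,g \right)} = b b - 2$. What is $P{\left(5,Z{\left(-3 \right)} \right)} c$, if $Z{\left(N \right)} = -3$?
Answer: $-483$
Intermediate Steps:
$P{\left(b,g \right)} = -2 + b^{2}$ ($P{\left(b,g \right)} = b^{2} - 2 = -2 + b^{2}$)
$P{\left(5,Z{\left(-3 \right)} \right)} c = \left(-2 + 5^{2}\right) \left(-21\right) = \left(-2 + 25\right) \left(-21\right) = 23 \left(-21\right) = -483$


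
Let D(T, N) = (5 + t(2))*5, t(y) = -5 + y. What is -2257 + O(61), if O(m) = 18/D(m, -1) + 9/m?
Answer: -687791/305 ≈ -2255.1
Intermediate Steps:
D(T, N) = 10 (D(T, N) = (5 + (-5 + 2))*5 = (5 - 3)*5 = 2*5 = 10)
O(m) = 9/5 + 9/m (O(m) = 18/10 + 9/m = 18*(⅒) + 9/m = 9/5 + 9/m)
-2257 + O(61) = -2257 + (9/5 + 9/61) = -2257 + 594/305 = -687791/305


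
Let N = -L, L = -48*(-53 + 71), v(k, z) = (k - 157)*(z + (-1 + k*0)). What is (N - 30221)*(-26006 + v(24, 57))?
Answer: 982109078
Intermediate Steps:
v(k, z) = (-1 + z)*(-157 + k) (v(k, z) = (-157 + k)*(z + (-1 + 0)) = (-157 + k)*(z - 1) = (-157 + k)*(-1 + z) = (-1 + z)*(-157 + k))
L = -864 (L = -48*18 = -864)
N = 864 (N = -1*(-864) = 864)
(N - 30221)*(-26006 + v(24, 57)) = (864 - 30221)*(-26006 + (157 - 1*24 - 157*57 + 24*57)) = -29357*(-26006 + (157 - 24 - 8949 + 1368)) = -29357*(-26006 - 7448) = -29357*(-33454) = 982109078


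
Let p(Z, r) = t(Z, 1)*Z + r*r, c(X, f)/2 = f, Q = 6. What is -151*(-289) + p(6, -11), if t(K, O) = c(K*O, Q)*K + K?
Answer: 44228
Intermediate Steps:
c(X, f) = 2*f
t(K, O) = 13*K (t(K, O) = (2*6)*K + K = 12*K + K = 13*K)
p(Z, r) = r² + 13*Z² (p(Z, r) = (13*Z)*Z + r*r = 13*Z² + r² = r² + 13*Z²)
-151*(-289) + p(6, -11) = -151*(-289) + ((-11)² + 13*6²) = 43639 + (121 + 13*36) = 43639 + (121 + 468) = 43639 + 589 = 44228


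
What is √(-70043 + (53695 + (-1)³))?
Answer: I*√16349 ≈ 127.86*I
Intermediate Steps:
√(-70043 + (53695 + (-1)³)) = √(-70043 + (53695 - 1)) = √(-70043 + 53694) = √(-16349) = I*√16349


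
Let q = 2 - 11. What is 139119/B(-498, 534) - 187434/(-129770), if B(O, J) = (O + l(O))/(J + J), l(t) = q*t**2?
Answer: -1571887999257/24142994765 ≈ -65.107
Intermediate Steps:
q = -9
l(t) = -9*t**2
B(O, J) = (O - 9*O**2)/(2*J) (B(O, J) = (O - 9*O**2)/(J + J) = (O - 9*O**2)/((2*J)) = (O - 9*O**2)*(1/(2*J)) = (O - 9*O**2)/(2*J))
139119/B(-498, 534) - 187434/(-129770) = 139119/(((1/2)*(-498)*(1 - 9*(-498))/534)) - 187434/(-129770) = 139119/(((1/2)*(-498)*(1/534)*(1 + 4482))) - 187434*(-1/129770) = 139119/(((1/2)*(-498)*(1/534)*4483)) + 93717/64885 = 139119/(-372089/178) + 93717/64885 = 139119*(-178/372089) + 93717/64885 = -24763182/372089 + 93717/64885 = -1571887999257/24142994765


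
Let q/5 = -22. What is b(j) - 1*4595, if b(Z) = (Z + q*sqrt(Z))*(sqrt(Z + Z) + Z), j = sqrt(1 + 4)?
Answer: -4590 - 110*5**(3/4) - 110*sqrt(10) + sqrt(2)*5**(3/4) ≈ -5300.9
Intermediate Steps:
q = -110 (q = 5*(-22) = -110)
j = sqrt(5) ≈ 2.2361
b(Z) = (Z - 110*sqrt(Z))*(Z + sqrt(2)*sqrt(Z)) (b(Z) = (Z - 110*sqrt(Z))*(sqrt(Z + Z) + Z) = (Z - 110*sqrt(Z))*(sqrt(2*Z) + Z) = (Z - 110*sqrt(Z))*(sqrt(2)*sqrt(Z) + Z) = (Z - 110*sqrt(Z))*(Z + sqrt(2)*sqrt(Z)))
b(j) - 1*4595 = ((sqrt(5))**2 - 110*5**(3/4) + sqrt(2)*(sqrt(5))**(3/2) - 110*sqrt(5)*sqrt(2)) - 1*4595 = (5 - 110*5**(3/4) + sqrt(2)*5**(3/4) - 110*sqrt(10)) - 4595 = (5 - 110*5**(3/4) - 110*sqrt(10) + sqrt(2)*5**(3/4)) - 4595 = -4590 - 110*5**(3/4) - 110*sqrt(10) + sqrt(2)*5**(3/4)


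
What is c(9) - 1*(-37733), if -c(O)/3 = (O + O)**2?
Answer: 36761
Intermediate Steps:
c(O) = -12*O**2 (c(O) = -3*(O + O)**2 = -3*4*O**2 = -12*O**2)
c(9) - 1*(-37733) = -12*9**2 - 1*(-37733) = -12*81 + 37733 = -972 + 37733 = 36761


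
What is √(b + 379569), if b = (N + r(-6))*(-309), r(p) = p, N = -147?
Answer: √426846 ≈ 653.33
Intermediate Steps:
b = 47277 (b = (-147 - 6)*(-309) = -153*(-309) = 47277)
√(b + 379569) = √(47277 + 379569) = √426846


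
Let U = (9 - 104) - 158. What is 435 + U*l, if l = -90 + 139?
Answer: -11962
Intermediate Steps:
U = -253 (U = -95 - 158 = -253)
l = 49
435 + U*l = 435 - 253*49 = 435 - 12397 = -11962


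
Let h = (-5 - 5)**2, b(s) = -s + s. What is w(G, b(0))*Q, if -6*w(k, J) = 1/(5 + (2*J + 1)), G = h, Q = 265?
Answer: -265/36 ≈ -7.3611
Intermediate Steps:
b(s) = 0
h = 100 (h = (-10)**2 = 100)
G = 100
w(k, J) = -1/(6*(6 + 2*J)) (w(k, J) = -1/(6*(5 + (2*J + 1))) = -1/(6*(5 + (1 + 2*J))) = -1/(6*(6 + 2*J)))
w(G, b(0))*Q = -1/(36 + 12*0)*265 = -1/(36 + 0)*265 = -1/36*265 = -265/36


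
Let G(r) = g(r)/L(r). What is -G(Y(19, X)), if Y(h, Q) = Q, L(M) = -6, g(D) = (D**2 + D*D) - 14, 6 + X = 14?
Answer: 19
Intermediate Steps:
X = 8 (X = -6 + 14 = 8)
g(D) = -14 + 2*D**2 (g(D) = (D**2 + D**2) - 14 = 2*D**2 - 14 = -14 + 2*D**2)
G(r) = 7/3 - r**2/3 (G(r) = (-14 + 2*r**2)/(-6) = (-14 + 2*r**2)*(-1/6) = 7/3 - r**2/3)
-G(Y(19, X)) = -(7/3 - 1/3*8**2) = -(7/3 - 1/3*64) = -(7/3 - 64/3) = -1*(-19) = 19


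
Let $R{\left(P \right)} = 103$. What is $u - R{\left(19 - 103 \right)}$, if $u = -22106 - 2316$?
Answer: $-24525$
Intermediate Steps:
$u = -24422$
$u - R{\left(19 - 103 \right)} = -24422 - 103 = -24525$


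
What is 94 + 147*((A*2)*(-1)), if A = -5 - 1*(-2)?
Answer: 976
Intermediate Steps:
A = -3 (A = -5 + 2 = -3)
94 + 147*((A*2)*(-1)) = 94 + 147*(-3*2*(-1)) = 94 + 147*(-6*(-1)) = 94 + 147*6 = 94 + 882 = 976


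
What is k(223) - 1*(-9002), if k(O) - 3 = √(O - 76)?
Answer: 9005 + 7*√3 ≈ 9017.1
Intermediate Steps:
k(O) = 3 + √(-76 + O) (k(O) = 3 + √(O - 76) = 3 + √(-76 + O))
k(223) - 1*(-9002) = (3 + √(-76 + 223)) - 1*(-9002) = (3 + √147) + 9002 = (3 + 7*√3) + 9002 = 9005 + 7*√3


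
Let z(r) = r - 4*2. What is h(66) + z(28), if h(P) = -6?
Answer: 14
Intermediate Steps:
z(r) = -8 + r (z(r) = r - 8 = -8 + r)
h(66) + z(28) = -6 + (-8 + 28) = -6 + 20 = 14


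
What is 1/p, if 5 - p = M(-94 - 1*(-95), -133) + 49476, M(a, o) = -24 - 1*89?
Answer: -1/49358 ≈ -2.0260e-5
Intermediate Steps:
M(a, o) = -113 (M(a, o) = -24 - 89 = -113)
p = -49358 (p = 5 - (-113 + 49476) = 5 - 1*49363 = 5 - 49363 = -49358)
1/p = 1/(-49358) = -1/49358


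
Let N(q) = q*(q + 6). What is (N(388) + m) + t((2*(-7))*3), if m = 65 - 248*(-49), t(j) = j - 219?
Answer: 164828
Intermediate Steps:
t(j) = -219 + j
m = 12217 (m = 65 + 12152 = 12217)
N(q) = q*(6 + q)
(N(388) + m) + t((2*(-7))*3) = (388*(6 + 388) + 12217) + (-219 + (2*(-7))*3) = (388*394 + 12217) + (-219 - 14*3) = (152872 + 12217) + (-219 - 42) = 165089 - 261 = 164828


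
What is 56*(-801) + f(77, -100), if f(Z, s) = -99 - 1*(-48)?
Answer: -44907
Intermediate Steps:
f(Z, s) = -51 (f(Z, s) = -99 + 48 = -51)
56*(-801) + f(77, -100) = 56*(-801) - 51 = -44856 - 51 = -44907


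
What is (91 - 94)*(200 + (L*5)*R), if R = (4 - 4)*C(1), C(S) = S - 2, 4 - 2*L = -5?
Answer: -600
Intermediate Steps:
L = 9/2 (L = 2 - 1/2*(-5) = 2 + 5/2 = 9/2 ≈ 4.5000)
C(S) = -2 + S
R = 0 (R = (4 - 4)*(-2 + 1) = 0*(-1) = 0)
(91 - 94)*(200 + (L*5)*R) = (91 - 94)*(200 + ((9/2)*5)*0) = -3*(200 + (45/2)*0) = -3*(200 + 0) = -3*200 = -600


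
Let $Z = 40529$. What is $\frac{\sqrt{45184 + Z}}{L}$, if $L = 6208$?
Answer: $\frac{\sqrt{85713}}{6208} \approx 0.04716$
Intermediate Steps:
$\frac{\sqrt{45184 + Z}}{L} = \frac{\sqrt{45184 + 40529}}{6208} = \sqrt{85713} \cdot \frac{1}{6208} = \frac{\sqrt{85713}}{6208}$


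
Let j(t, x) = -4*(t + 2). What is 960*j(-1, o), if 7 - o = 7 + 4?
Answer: -3840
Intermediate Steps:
o = -4 (o = 7 - (7 + 4) = 7 - 1*11 = 7 - 11 = -4)
j(t, x) = -8 - 4*t (j(t, x) = -4*(2 + t) = -8 - 4*t)
960*j(-1, o) = 960*(-8 - 4*(-1)) = 960*(-8 + 4) = 960*(-4) = -3840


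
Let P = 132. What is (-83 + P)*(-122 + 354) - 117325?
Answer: -105957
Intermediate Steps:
(-83 + P)*(-122 + 354) - 117325 = (-83 + 132)*(-122 + 354) - 117325 = 49*232 - 117325 = 11368 - 117325 = -105957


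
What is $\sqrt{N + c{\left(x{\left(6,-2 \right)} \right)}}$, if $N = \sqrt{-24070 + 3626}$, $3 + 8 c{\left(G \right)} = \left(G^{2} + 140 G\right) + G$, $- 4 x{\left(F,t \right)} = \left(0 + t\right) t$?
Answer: $\frac{\sqrt{-286 + 32 i \sqrt{5111}}}{4} \approx 7.9442 + 8.9992 i$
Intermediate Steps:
$x{\left(F,t \right)} = - \frac{t^{2}}{4}$ ($x{\left(F,t \right)} = - \frac{\left(0 + t\right) t}{4} = - \frac{t t}{4} = - \frac{t^{2}}{4}$)
$c{\left(G \right)} = - \frac{3}{8} + \frac{G^{2}}{8} + \frac{141 G}{8}$ ($c{\left(G \right)} = - \frac{3}{8} + \frac{\left(G^{2} + 140 G\right) + G}{8} = - \frac{3}{8} + \frac{G^{2} + 141 G}{8} = - \frac{3}{8} + \left(\frac{G^{2}}{8} + \frac{141 G}{8}\right) = - \frac{3}{8} + \frac{G^{2}}{8} + \frac{141 G}{8}$)
$N = 2 i \sqrt{5111}$ ($N = \sqrt{-20444} = 2 i \sqrt{5111} \approx 142.98 i$)
$\sqrt{N + c{\left(x{\left(6,-2 \right)} \right)}} = \sqrt{2 i \sqrt{5111} + \left(- \frac{3}{8} + \frac{\left(- \frac{\left(-2\right)^{2}}{4}\right)^{2}}{8} + \frac{141 \left(- \frac{\left(-2\right)^{2}}{4}\right)}{8}\right)} = \sqrt{2 i \sqrt{5111} + \left(- \frac{3}{8} + \frac{\left(\left(- \frac{1}{4}\right) 4\right)^{2}}{8} + \frac{141 \left(\left(- \frac{1}{4}\right) 4\right)}{8}\right)} = \sqrt{2 i \sqrt{5111} + \left(- \frac{3}{8} + \frac{\left(-1\right)^{2}}{8} + \frac{141}{8} \left(-1\right)\right)} = \sqrt{2 i \sqrt{5111} - \frac{143}{8}} = \sqrt{- \frac{143}{8} + 2 i \sqrt{5111}}$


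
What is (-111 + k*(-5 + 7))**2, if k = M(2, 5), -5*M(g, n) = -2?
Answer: 303601/25 ≈ 12144.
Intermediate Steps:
M(g, n) = 2/5 (M(g, n) = -1/5*(-2) = 2/5)
k = 2/5 ≈ 0.40000
(-111 + k*(-5 + 7))**2 = (-111 + 2*(-5 + 7)/5)**2 = (-111 + (2/5)*2)**2 = (-111 + 4/5)**2 = (-551/5)**2 = 303601/25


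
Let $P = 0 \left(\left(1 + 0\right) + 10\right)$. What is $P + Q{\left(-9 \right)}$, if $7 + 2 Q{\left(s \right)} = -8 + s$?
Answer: $-12$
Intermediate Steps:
$Q{\left(s \right)} = - \frac{15}{2} + \frac{s}{2}$ ($Q{\left(s \right)} = - \frac{7}{2} + \frac{-8 + s}{2} = - \frac{7}{2} + \left(-4 + \frac{s}{2}\right) = - \frac{15}{2} + \frac{s}{2}$)
$P = 0$ ($P = 0 \left(1 + 10\right) = 0 \cdot 11 = 0$)
$P + Q{\left(-9 \right)} = 0 + \left(- \frac{15}{2} + \frac{1}{2} \left(-9\right)\right) = 0 - 12 = -12$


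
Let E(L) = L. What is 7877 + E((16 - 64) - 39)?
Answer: 7790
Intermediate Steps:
7877 + E((16 - 64) - 39) = 7877 + ((16 - 64) - 39) = 7877 + (-48 - 39) = 7877 - 87 = 7790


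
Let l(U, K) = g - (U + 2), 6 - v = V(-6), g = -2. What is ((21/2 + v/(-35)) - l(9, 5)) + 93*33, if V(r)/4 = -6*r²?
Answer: 42947/14 ≈ 3067.6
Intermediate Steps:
V(r) = -24*r² (V(r) = 4*(-6*r²) = -24*r²)
v = 870 (v = 6 - (-24)*(-6)² = 6 - (-24)*36 = 6 - 1*(-864) = 6 + 864 = 870)
l(U, K) = -4 - U (l(U, K) = -2 - (U + 2) = -2 - (2 + U) = -2 + (-2 - U) = -4 - U)
((21/2 + v/(-35)) - l(9, 5)) + 93*33 = ((21/2 + 870/(-35)) - (-4 - 1*9)) + 93*33 = ((21*(½) + 870*(-1/35)) - (-4 - 9)) + 3069 = ((21/2 - 174/7) - 1*(-13)) + 3069 = (-201/14 + 13) + 3069 = -19/14 + 3069 = 42947/14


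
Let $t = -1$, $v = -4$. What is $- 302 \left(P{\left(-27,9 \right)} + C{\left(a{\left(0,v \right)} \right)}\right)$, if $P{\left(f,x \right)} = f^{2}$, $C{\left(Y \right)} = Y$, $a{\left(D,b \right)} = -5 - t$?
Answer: $-218950$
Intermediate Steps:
$a{\left(D,b \right)} = -4$ ($a{\left(D,b \right)} = -5 - -1 = -5 + 1 = -4$)
$- 302 \left(P{\left(-27,9 \right)} + C{\left(a{\left(0,v \right)} \right)}\right) = - 302 \left(\left(-27\right)^{2} - 4\right) = - 302 \left(729 - 4\right) = \left(-302\right) 725 = -218950$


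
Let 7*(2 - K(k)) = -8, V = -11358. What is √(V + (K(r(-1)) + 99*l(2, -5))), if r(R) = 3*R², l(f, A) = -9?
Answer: I*√600047/7 ≈ 110.66*I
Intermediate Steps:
K(k) = 22/7 (K(k) = 2 - ⅐*(-8) = 2 + 8/7 = 22/7)
√(V + (K(r(-1)) + 99*l(2, -5))) = √(-11358 + (22/7 + 99*(-9))) = √(-11358 + (22/7 - 891)) = √(-11358 - 6215/7) = √(-85721/7) = I*√600047/7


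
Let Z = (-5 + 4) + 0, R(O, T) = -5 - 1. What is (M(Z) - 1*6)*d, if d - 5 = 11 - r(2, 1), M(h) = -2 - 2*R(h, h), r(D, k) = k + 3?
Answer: 48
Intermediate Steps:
R(O, T) = -6
r(D, k) = 3 + k
Z = -1 (Z = -1 + 0 = -1)
M(h) = 10 (M(h) = -2 - 2*(-6) = -2 + 12 = 10)
d = 12 (d = 5 + (11 - (3 + 1)) = 5 + (11 - 1*4) = 5 + (11 - 4) = 5 + 7 = 12)
(M(Z) - 1*6)*d = (10 - 1*6)*12 = (10 - 6)*12 = 4*12 = 48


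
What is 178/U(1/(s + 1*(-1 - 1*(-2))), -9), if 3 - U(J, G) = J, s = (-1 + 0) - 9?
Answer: 801/14 ≈ 57.214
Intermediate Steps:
s = -10 (s = -1 - 9 = -10)
U(J, G) = 3 - J
178/U(1/(s + 1*(-1 - 1*(-2))), -9) = 178/(3 - 1/(-10 + 1*(-1 - 1*(-2)))) = 178/(3 - 1/(-10 + 1*(-1 + 2))) = 178/(3 - 1/(-10 + 1*1)) = 178/(3 - 1/(-10 + 1)) = 178/(3 - 1/(-9)) = 178/(3 - 1*(-⅑)) = 178/(3 + ⅑) = 178/(28/9) = 178*(9/28) = 801/14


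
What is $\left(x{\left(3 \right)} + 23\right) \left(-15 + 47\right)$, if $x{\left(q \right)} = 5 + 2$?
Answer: $960$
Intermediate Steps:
$x{\left(q \right)} = 7$
$\left(x{\left(3 \right)} + 23\right) \left(-15 + 47\right) = \left(7 + 23\right) \left(-15 + 47\right) = 30 \cdot 32 = 960$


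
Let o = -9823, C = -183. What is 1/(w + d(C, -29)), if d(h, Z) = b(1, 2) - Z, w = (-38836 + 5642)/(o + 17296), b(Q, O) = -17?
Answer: 7473/56482 ≈ 0.13231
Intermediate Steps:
w = -33194/7473 (w = (-38836 + 5642)/(-9823 + 17296) = -33194/7473 ≈ -4.4419)
d(h, Z) = -17 - Z
1/(w + d(C, -29)) = 1/(-33194/7473 + (-17 - 1*(-29))) = 1/(-33194/7473 + (-17 + 29)) = 1/(-33194/7473 + 12) = 1/(56482/7473) = 7473/56482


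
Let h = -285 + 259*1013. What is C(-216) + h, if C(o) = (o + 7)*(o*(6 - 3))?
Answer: 397514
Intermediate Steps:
C(o) = 3*o*(7 + o) (C(o) = (7 + o)*(o*3) = (7 + o)*(3*o) = 3*o*(7 + o))
h = 262082 (h = -285 + 262367 = 262082)
C(-216) + h = 3*(-216)*(7 - 216) + 262082 = 3*(-216)*(-209) + 262082 = 135432 + 262082 = 397514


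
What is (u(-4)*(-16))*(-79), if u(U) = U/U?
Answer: 1264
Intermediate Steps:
u(U) = 1
(u(-4)*(-16))*(-79) = (1*(-16))*(-79) = -16*(-79) = 1264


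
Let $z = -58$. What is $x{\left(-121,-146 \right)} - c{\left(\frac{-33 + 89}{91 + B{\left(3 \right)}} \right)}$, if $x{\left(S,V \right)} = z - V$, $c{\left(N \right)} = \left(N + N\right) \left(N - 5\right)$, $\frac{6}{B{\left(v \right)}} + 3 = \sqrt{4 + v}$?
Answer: $\frac{4167770104}{44368921} + \frac{8104656 \sqrt{7}}{44368921} \approx 94.418$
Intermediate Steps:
$B{\left(v \right)} = \frac{6}{-3 + \sqrt{4 + v}}$
$c{\left(N \right)} = 2 N \left(-5 + N\right)$
$x{\left(S,V \right)} = -58 - V$
$x{\left(-121,-146 \right)} - c{\left(\frac{-33 + 89}{91 + B{\left(3 \right)}} \right)} = \left(-58 - -146\right) - 2 \frac{-33 + 89}{91 + \frac{6}{-3 + \sqrt{4 + 3}}} \left(-5 + \frac{-33 + 89}{91 + \frac{6}{-3 + \sqrt{4 + 3}}}\right) = \left(-58 + 146\right) - 2 \frac{56}{91 + \frac{6}{-3 + \sqrt{7}}} \left(-5 + \frac{56}{91 + \frac{6}{-3 + \sqrt{7}}}\right) = 88 - \frac{112 \left(-5 + \frac{56}{91 + \frac{6}{-3 + \sqrt{7}}}\right)}{91 + \frac{6}{-3 + \sqrt{7}}}$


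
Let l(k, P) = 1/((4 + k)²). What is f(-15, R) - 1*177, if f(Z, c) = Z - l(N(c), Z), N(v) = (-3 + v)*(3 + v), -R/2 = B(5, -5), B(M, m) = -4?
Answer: -668353/3481 ≈ -192.00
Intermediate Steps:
R = 8 (R = -2*(-4) = 8)
l(k, P) = (4 + k)⁻²
f(Z, c) = Z - 1/(-5 + c²)² (f(Z, c) = Z - 1/(4 + (-9 + c²))² = Z - 1/(-5 + c²)²)
f(-15, R) - 1*177 = (-15 - 1/(-5 + 8²)²) - 1*177 = (-15 - 1/(-5 + 64)²) - 177 = (-15 - 1/59²) - 177 = (-15 - 1*1/3481) - 177 = (-15 - 1/3481) - 177 = -52216/3481 - 177 = -668353/3481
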